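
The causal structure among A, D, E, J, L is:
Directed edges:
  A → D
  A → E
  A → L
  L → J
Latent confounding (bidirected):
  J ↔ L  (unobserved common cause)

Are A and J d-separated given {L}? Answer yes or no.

No — A and J are d-connected given {L}.

Bayes-Ball from A | {L} reaches {D,E,J}.
J ∈ reach(A|{L}) ⇒ A ⊥̸ J | {L}.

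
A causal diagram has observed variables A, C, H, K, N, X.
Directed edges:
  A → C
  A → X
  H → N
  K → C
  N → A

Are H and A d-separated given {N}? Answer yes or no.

Bayes-Ball from H | {N} reaches ∅.
A ∉ reach(H|{N}) ⇒ H ⊥ A | {N}.

Yes — H ⊥ A | {N}.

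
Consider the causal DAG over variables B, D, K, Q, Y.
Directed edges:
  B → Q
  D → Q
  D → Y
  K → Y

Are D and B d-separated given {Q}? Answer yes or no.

No — D and B are d-connected given {Q}.

Bayes-Ball from D | {Q} reaches {B,Y}.
B ∈ reach(D|{Q}) ⇒ D ⊥̸ B | {Q}.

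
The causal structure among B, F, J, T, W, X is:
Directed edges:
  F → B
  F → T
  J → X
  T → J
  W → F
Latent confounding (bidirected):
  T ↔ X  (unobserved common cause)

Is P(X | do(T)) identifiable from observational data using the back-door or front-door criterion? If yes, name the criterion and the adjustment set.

desc(T)\{T}={J,X}; candidates ⊆ {B,F,W}.
T↔X: latent back-door arc(s) into T.
size 0: {}; under {} T still reaches {B,F,W,X} ∋ X.
size 1: {B}, {F}, {W}; under {B} T still reaches {F,W,X} ∋ X.
size 2: {B,F}, {B,W}, {F,W}; under {B,F} T still reaches {X} ∋ X.
T↔X cannot be blocked by any observed set — no back-door set.
{J}: (i) intercepts every directed T→X path; (ii) no back-door T→{J}; (iii) {T} blocks every back-door {J}→X. Front-door holds.
P(X|do(T)) = Σ_{J} P(J|T) Σ_{T'} P(X|J,T')P(T').

P(X|do(T)): frontdoor, adjust for {J}.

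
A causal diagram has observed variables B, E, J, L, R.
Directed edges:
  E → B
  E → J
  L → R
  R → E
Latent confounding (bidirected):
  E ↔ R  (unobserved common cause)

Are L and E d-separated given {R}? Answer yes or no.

No — L and E are d-connected given {R}.

Bayes-Ball from L | {R} reaches {B,E,J}.
E ∈ reach(L|{R}) ⇒ L ⊥̸ E | {R}.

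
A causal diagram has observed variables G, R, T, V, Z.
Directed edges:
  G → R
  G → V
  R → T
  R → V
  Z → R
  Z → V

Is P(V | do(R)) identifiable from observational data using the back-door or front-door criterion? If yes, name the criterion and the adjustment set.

P(V|do(R)): backdoor, adjust for {G, Z}.

desc(R)\{R}={T,V}; candidates ⊆ {G,Z}.
size 0: {}; under {} R still reaches {G,V,Z} ∋ V.
size 1: {G}, {Z}; under {G} R still reaches {V,Z} ∋ V.
{G,Z}: R⊥V given {G,Z} in G with R→· removed — back-door holds.
P(V|do(R)) = Σ_{G,Z} P(V|R,G,Z)·P(G,Z).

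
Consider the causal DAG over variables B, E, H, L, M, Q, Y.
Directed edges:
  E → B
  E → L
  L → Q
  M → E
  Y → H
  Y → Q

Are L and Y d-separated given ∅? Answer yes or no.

Bayes-Ball from L | ∅ reaches {B,E,M,Q}.
Y ∉ reach(L|∅) ⇒ L ⊥ Y | ∅.

Yes — L ⊥ Y | ∅.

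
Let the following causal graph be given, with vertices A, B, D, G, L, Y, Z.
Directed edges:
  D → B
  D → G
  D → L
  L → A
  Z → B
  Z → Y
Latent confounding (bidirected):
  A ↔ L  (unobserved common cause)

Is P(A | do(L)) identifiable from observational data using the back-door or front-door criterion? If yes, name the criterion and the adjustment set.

P(A|do(L)): not identifiable (no BD/FD set).

desc(L)\{L}={A}; candidates ⊆ {B,D,G,Y,Z}.
L↔A: latent back-door arc(s) into L.
size 0: {}; under {} L still reaches {A,B,D,G} ∋ A.
size 1: {B}, {D}, {G} …(+2); under {B} L still reaches {A,D,G,Y,Z} ∋ A.
size 2: {B,D}, {B,G}, {B,Y} …(+7); under {B,D} L still reaches {A} ∋ A.
L↔A cannot be blocked by any observed set — no back-door set.
No mediator lies on a directed L→…→A path.
Neither criterion identifies P(A|do(L)) in this graph.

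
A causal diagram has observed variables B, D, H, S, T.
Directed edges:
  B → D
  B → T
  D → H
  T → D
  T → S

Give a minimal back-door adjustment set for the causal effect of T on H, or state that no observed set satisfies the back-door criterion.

T→H: minimal back-door set {B}.

desc(T)\{T}={D,H,S}; candidates ⊆ {B}.
size 0: {}; under {} T still reaches {B,D,H} ∋ H.
{B}: T⊥H given {B} in G with T→· removed — back-door holds.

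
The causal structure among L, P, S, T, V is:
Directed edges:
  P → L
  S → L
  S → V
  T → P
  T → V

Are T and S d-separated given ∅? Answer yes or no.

Bayes-Ball from T | ∅ reaches {L,P,V}.
S ∉ reach(T|∅) ⇒ T ⊥ S | ∅.

Yes — T ⊥ S | ∅.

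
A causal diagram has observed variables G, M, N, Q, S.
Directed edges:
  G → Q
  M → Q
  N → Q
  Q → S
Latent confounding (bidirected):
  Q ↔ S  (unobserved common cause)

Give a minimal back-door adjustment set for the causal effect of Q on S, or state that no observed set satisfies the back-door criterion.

Q→S: no observed back-door set.

desc(Q)\{Q}={S}; candidates ⊆ {G,M,N}.
Q↔S: latent back-door arc(s) into Q.
size 0: {}; under {} Q still reaches {G,M,N,S} ∋ S.
size 1: {G}, {M}, {N}; under {G} Q still reaches {M,N,S} ∋ S.
size 2: {G,M}, {G,N}, {M,N}; under {G,M} Q still reaches {N,S} ∋ S.
Q↔S cannot be blocked by any observed set — no back-door set.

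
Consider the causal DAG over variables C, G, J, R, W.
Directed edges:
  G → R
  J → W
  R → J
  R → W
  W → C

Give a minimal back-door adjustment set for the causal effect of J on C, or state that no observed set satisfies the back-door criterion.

desc(J)\{J}={C,W}; candidates ⊆ {G,R}.
size 0: {}; under {} J still reaches {C,G,R,W} ∋ C.
{R}: J⊥C given {R} in G with J→· removed — back-door holds.

J→C: minimal back-door set {R}.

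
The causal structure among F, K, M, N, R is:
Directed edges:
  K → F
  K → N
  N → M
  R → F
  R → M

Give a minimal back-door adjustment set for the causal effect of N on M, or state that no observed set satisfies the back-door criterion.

N→M: minimal back-door set ∅.

desc(N)\{N}={M}; candidates ⊆ {F,K,R}.
∅: N⊥M given ∅ in G with N→· removed — back-door holds.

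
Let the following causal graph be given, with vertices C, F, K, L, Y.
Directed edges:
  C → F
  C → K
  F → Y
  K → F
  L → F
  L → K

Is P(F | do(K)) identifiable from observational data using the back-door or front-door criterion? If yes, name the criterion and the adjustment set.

P(F|do(K)): backdoor, adjust for {C, L}.

desc(K)\{K}={F,Y}; candidates ⊆ {C,L}.
size 0: {}; under {} K still reaches {C,F,L,Y} ∋ F.
size 1: {C}, {L}; under {C} K still reaches {F,L,Y} ∋ F.
{C,L}: K⊥F given {C,L} in G with K→· removed — back-door holds.
P(F|do(K)) = Σ_{C,L} P(F|K,C,L)·P(C,L).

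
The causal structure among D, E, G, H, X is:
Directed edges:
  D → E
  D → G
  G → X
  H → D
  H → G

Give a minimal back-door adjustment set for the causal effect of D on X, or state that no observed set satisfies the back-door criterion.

D→X: minimal back-door set {H}.

desc(D)\{D}={E,G,X}; candidates ⊆ {H}.
size 0: {}; under {} D still reaches {G,H,X} ∋ X.
{H}: D⊥X given {H} in G with D→· removed — back-door holds.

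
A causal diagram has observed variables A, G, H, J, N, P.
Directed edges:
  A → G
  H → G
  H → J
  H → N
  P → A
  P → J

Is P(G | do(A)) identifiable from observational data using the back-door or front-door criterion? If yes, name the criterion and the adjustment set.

desc(A)\{A}={G}; candidates ⊆ {H,J,N,P}.
∅: A⊥G given ∅ in G with A→· removed — back-door holds.
P(G|do(A)) = P(G|A) — no adjustment needed.

P(G|do(A)): backdoor, adjust for ∅.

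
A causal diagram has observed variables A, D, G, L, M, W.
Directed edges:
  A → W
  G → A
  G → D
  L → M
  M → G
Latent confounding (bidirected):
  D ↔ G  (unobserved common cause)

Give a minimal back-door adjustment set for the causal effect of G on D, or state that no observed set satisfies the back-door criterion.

G→D: no observed back-door set.

desc(G)\{G}={A,D,W}; candidates ⊆ {L,M}.
G↔D: latent back-door arc(s) into G.
size 0: {}; under {} G still reaches {D,L,M} ∋ D.
size 1: {L}, {M}; under {L} G still reaches {D,M} ∋ D.
size 2: {L,M}; under {L,M} G still reaches {D} ∋ D.
G↔D cannot be blocked by any observed set — no back-door set.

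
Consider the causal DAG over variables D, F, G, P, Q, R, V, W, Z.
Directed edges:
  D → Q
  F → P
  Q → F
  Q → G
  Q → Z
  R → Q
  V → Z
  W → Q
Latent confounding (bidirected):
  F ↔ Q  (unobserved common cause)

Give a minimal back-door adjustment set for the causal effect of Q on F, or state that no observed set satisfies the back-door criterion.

desc(Q)\{Q}={F,G,P,Z}; candidates ⊆ {D,R,V,W}.
Q↔F: latent back-door arc(s) into Q.
size 0: {}; under {} Q still reaches {D,F,P,R,W} ∋ F.
size 1: {D}, {R}, {V} …(+1); under {D} Q still reaches {F,P,R,W} ∋ F.
size 2: {D,R}, {D,V}, {D,W} …(+3); under {D,R} Q still reaches {F,P,W} ∋ F.
Q↔F cannot be blocked by any observed set — no back-door set.

Q→F: no observed back-door set.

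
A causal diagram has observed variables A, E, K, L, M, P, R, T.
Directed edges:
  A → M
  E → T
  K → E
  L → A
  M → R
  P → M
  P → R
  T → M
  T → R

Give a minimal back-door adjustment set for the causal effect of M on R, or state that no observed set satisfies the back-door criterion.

desc(M)\{M}={R}; candidates ⊆ {A,E,K,L,P,T}.
size 0: {}; under {} M still reaches {A,E,K,L,P,R,T} ∋ R.
size 1: {A}, {E}, {K} …(+3); under {A} M still reaches {E,K,P,R,T} ∋ R.
{P,T}: M⊥R given {P,T} in G with M→· removed — back-door holds.

M→R: minimal back-door set {P, T}.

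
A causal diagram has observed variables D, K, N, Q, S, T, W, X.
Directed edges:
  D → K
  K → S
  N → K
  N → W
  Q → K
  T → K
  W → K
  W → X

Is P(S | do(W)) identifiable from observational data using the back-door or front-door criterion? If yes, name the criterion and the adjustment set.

desc(W)\{W}={K,S,X}; candidates ⊆ {D,N,Q,T}.
size 0: {}; under {} W still reaches {K,N,S} ∋ S.
{N}: W⊥S given {N} in G with W→· removed — back-door holds.
P(S|do(W)) = Σ_{N} P(S|W,N)·P(N).

P(S|do(W)): backdoor, adjust for {N}.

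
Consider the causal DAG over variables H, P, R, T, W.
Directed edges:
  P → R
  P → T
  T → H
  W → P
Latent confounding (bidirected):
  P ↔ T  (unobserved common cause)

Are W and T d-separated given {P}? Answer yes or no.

No — W and T are d-connected given {P}.

Bayes-Ball from W | {P} reaches {H,T}.
T ∈ reach(W|{P}) ⇒ W ⊥̸ T | {P}.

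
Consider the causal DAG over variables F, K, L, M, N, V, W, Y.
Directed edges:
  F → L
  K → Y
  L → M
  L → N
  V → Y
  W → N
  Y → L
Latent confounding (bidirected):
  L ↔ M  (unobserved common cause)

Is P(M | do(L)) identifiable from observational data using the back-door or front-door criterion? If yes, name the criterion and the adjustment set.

desc(L)\{L}={M,N}; candidates ⊆ {F,K,V,W,Y}.
L↔M: latent back-door arc(s) into L.
size 0: {}; under {} L still reaches {F,K,M,V,Y} ∋ M.
size 1: {F}, {K}, {V} …(+2); under {F} L still reaches {K,M,V,Y} ∋ M.
size 2: {F,K}, {F,V}, {F,W} …(+7); under {F,K} L still reaches {M,V,Y} ∋ M.
L↔M cannot be blocked by any observed set — no back-door set.
No mediator lies on a directed L→…→M path.
Neither criterion identifies P(M|do(L)) in this graph.

P(M|do(L)): not identifiable (no BD/FD set).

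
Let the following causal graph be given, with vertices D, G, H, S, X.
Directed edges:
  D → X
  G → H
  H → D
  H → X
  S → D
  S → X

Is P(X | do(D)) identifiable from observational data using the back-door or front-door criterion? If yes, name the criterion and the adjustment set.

P(X|do(D)): backdoor, adjust for {H, S}.

desc(D)\{D}={X}; candidates ⊆ {G,H,S}.
size 0: {}; under {} D still reaches {G,H,S,X} ∋ X.
size 1: {G}, {H}, {S}; under {G} D still reaches {H,S,X} ∋ X.
{H,S}: D⊥X given {H,S} in G with D→· removed — back-door holds.
P(X|do(D)) = Σ_{H,S} P(X|D,H,S)·P(H,S).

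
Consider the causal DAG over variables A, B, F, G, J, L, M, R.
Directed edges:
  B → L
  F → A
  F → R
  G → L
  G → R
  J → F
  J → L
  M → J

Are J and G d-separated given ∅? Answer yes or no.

Bayes-Ball from J | ∅ reaches {A,F,L,M,R}.
G ∉ reach(J|∅) ⇒ J ⊥ G | ∅.

Yes — J ⊥ G | ∅.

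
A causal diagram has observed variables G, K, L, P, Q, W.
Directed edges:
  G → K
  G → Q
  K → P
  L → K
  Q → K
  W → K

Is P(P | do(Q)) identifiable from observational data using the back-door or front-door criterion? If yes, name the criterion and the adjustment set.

P(P|do(Q)): backdoor, adjust for {G}.

desc(Q)\{Q}={K,P}; candidates ⊆ {G,L,W}.
size 0: {}; under {} Q still reaches {G,K,P} ∋ P.
{G}: Q⊥P given {G} in G with Q→· removed — back-door holds.
P(P|do(Q)) = Σ_{G} P(P|Q,G)·P(G).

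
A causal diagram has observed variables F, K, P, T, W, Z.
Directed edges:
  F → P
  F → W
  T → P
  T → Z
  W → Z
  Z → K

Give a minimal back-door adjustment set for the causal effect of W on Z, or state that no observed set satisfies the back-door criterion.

W→Z: minimal back-door set ∅.

desc(W)\{W}={K,Z}; candidates ⊆ {F,P,T}.
∅: W⊥Z given ∅ in G with W→· removed — back-door holds.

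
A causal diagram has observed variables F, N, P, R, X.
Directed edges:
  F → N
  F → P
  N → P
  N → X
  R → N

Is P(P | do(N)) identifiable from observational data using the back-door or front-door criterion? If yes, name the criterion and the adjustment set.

P(P|do(N)): backdoor, adjust for {F}.

desc(N)\{N}={P,X}; candidates ⊆ {F,R}.
size 0: {}; under {} N still reaches {F,P,R} ∋ P.
{F}: N⊥P given {F} in G with N→· removed — back-door holds.
P(P|do(N)) = Σ_{F} P(P|N,F)·P(F).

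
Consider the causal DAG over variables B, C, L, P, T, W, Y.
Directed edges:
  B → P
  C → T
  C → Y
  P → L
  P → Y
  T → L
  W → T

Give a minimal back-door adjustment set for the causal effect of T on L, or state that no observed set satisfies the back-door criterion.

T→L: minimal back-door set ∅.

desc(T)\{T}={L}; candidates ⊆ {B,C,P,W,Y}.
∅: T⊥L given ∅ in G with T→· removed — back-door holds.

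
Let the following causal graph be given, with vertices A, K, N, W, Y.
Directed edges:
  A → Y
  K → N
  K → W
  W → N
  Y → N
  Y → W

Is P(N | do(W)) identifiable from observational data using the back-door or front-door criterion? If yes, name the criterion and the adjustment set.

P(N|do(W)): backdoor, adjust for {K, Y}.

desc(W)\{W}={N}; candidates ⊆ {A,K,Y}.
size 0: {}; under {} W still reaches {A,K,N,Y} ∋ N.
size 1: {A}, {K}, {Y}; under {A} W still reaches {K,N,Y} ∋ N.
{K,Y}: W⊥N given {K,Y} in G with W→· removed — back-door holds.
P(N|do(W)) = Σ_{K,Y} P(N|W,K,Y)·P(K,Y).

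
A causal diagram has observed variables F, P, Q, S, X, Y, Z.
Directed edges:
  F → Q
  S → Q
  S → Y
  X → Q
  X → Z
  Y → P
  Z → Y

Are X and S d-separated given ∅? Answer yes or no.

Yes — X ⊥ S | ∅.

Bayes-Ball from X | ∅ reaches {P,Q,Y,Z}.
S ∉ reach(X|∅) ⇒ X ⊥ S | ∅.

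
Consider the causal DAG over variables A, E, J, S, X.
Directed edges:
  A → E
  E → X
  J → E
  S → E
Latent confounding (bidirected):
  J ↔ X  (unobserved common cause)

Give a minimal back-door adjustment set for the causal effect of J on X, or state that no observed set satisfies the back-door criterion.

desc(J)\{J}={E,X}; candidates ⊆ {A,S}.
J↔X: latent back-door arc(s) into J.
size 0: {}; under {} J still reaches {X} ∋ X.
size 1: {A}, {S}; under {A} J still reaches {X} ∋ X.
size 2: {A,S}; under {A,S} J still reaches {X} ∋ X.
J↔X cannot be blocked by any observed set — no back-door set.

J→X: no observed back-door set.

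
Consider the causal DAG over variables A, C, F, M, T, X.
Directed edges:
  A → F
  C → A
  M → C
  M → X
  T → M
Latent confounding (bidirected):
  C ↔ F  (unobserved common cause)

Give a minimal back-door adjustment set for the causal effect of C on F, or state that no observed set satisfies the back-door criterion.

desc(C)\{C}={A,F}; candidates ⊆ {M,T,X}.
C↔F: latent back-door arc(s) into C.
size 0: {}; under {} C still reaches {F,M,T,X} ∋ F.
size 1: {M}, {T}, {X}; under {M} C still reaches {F} ∋ F.
size 2: {M,T}, {M,X}, {T,X}; under {M,T} C still reaches {F} ∋ F.
C↔F cannot be blocked by any observed set — no back-door set.

C→F: no observed back-door set.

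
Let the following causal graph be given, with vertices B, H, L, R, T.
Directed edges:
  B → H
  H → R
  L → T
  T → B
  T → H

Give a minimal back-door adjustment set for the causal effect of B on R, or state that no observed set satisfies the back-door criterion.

B→R: minimal back-door set {T}.

desc(B)\{B}={H,R}; candidates ⊆ {L,T}.
size 0: {}; under {} B still reaches {H,L,R,T} ∋ R.
{T}: B⊥R given {T} in G with B→· removed — back-door holds.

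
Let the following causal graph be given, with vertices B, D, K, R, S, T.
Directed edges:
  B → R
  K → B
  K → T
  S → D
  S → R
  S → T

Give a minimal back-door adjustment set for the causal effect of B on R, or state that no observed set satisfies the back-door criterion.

B→R: minimal back-door set ∅.

desc(B)\{B}={R}; candidates ⊆ {D,K,S,T}.
∅: B⊥R given ∅ in G with B→· removed — back-door holds.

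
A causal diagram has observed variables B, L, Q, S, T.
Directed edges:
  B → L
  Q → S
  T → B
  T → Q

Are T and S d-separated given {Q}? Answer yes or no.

Bayes-Ball from T | {Q} reaches {B,L}.
S ∉ reach(T|{Q}) ⇒ T ⊥ S | {Q}.

Yes — T ⊥ S | {Q}.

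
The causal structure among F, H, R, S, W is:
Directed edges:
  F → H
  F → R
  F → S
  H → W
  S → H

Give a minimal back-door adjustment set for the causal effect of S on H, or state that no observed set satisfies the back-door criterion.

desc(S)\{S}={H,W}; candidates ⊆ {F,R}.
size 0: {}; under {} S still reaches {F,H,R,W} ∋ H.
{F}: S⊥H given {F} in G with S→· removed — back-door holds.

S→H: minimal back-door set {F}.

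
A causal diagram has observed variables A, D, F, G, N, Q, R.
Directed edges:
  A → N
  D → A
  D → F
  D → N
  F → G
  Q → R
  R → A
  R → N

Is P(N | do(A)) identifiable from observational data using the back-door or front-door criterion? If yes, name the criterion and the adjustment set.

P(N|do(A)): backdoor, adjust for {D, R}.

desc(A)\{A}={N}; candidates ⊆ {D,F,G,Q,R}.
size 0: {}; under {} A still reaches {D,F,G,N,Q,R} ∋ N.
size 1: {D}, {F}, {G} …(+2); under {D} A still reaches {N,Q,R} ∋ N.
{D,R}: A⊥N given {D,R} in G with A→· removed — back-door holds.
P(N|do(A)) = Σ_{D,R} P(N|A,D,R)·P(D,R).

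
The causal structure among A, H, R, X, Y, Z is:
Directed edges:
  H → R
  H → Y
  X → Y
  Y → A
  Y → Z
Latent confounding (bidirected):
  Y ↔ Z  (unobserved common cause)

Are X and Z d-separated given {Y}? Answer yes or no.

No — X and Z are d-connected given {Y}.

Bayes-Ball from X | {Y} reaches {H,R,Z}.
Z ∈ reach(X|{Y}) ⇒ X ⊥̸ Z | {Y}.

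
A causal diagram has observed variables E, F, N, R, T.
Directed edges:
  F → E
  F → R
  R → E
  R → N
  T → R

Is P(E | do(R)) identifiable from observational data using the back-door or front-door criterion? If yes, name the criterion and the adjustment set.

P(E|do(R)): backdoor, adjust for {F}.

desc(R)\{R}={E,N}; candidates ⊆ {F,T}.
size 0: {}; under {} R still reaches {E,F,T} ∋ E.
{F}: R⊥E given {F} in G with R→· removed — back-door holds.
P(E|do(R)) = Σ_{F} P(E|R,F)·P(F).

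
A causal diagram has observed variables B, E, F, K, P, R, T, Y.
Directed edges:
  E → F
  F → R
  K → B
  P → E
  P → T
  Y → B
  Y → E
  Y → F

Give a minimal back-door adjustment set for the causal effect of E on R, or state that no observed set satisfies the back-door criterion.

E→R: minimal back-door set {Y}.

desc(E)\{E}={F,R}; candidates ⊆ {B,K,P,T,Y}.
size 0: {}; under {} E still reaches {B,F,P,R,T,Y} ∋ R.
{Y}: E⊥R given {Y} in G with E→· removed — back-door holds.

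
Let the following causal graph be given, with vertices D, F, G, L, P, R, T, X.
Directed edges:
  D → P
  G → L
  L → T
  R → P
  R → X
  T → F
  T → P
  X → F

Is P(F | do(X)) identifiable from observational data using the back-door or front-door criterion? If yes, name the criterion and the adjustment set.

P(F|do(X)): backdoor, adjust for ∅.

desc(X)\{X}={F}; candidates ⊆ {D,G,L,P,R,T}.
∅: X⊥F given ∅ in G with X→· removed — back-door holds.
P(F|do(X)) = P(F|X) — no adjustment needed.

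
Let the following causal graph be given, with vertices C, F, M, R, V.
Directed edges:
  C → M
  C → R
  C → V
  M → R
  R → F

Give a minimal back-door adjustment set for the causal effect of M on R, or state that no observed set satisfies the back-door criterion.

M→R: minimal back-door set {C}.

desc(M)\{M}={F,R}; candidates ⊆ {C,V}.
size 0: {}; under {} M still reaches {C,F,R,V} ∋ R.
{C}: M⊥R given {C} in G with M→· removed — back-door holds.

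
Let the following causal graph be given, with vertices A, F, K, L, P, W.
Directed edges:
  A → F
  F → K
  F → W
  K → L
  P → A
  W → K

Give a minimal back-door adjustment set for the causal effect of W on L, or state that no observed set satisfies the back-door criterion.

W→L: minimal back-door set {F}.

desc(W)\{W}={K,L}; candidates ⊆ {A,F,P}.
size 0: {}; under {} W still reaches {A,F,K,L,P} ∋ L.
{F}: W⊥L given {F} in G with W→· removed — back-door holds.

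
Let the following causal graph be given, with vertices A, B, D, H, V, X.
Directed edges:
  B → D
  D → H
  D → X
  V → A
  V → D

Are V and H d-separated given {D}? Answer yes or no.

Yes — V ⊥ H | {D}.

Bayes-Ball from V | {D} reaches {A,B}.
H ∉ reach(V|{D}) ⇒ V ⊥ H | {D}.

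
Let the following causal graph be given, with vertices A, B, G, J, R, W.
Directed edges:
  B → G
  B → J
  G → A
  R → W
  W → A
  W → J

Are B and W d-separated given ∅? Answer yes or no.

Yes — B ⊥ W | ∅.

Bayes-Ball from B | ∅ reaches {A,G,J}.
W ∉ reach(B|∅) ⇒ B ⊥ W | ∅.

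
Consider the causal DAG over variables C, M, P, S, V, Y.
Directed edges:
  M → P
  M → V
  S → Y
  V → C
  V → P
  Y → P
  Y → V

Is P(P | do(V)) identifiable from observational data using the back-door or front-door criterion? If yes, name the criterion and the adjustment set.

desc(V)\{V}={C,P}; candidates ⊆ {M,S,Y}.
size 0: {}; under {} V still reaches {M,P,S,Y} ∋ P.
size 1: {M}, {S}, {Y}; under {M} V still reaches {P,S,Y} ∋ P.
{M,Y}: V⊥P given {M,Y} in G with V→· removed — back-door holds.
P(P|do(V)) = Σ_{M,Y} P(P|V,M,Y)·P(M,Y).

P(P|do(V)): backdoor, adjust for {M, Y}.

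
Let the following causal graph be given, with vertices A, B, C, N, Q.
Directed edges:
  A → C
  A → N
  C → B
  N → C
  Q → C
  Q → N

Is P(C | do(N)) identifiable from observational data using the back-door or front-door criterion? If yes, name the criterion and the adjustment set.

P(C|do(N)): backdoor, adjust for {A, Q}.

desc(N)\{N}={B,C}; candidates ⊆ {A,Q}.
size 0: {}; under {} N still reaches {A,B,C,Q} ∋ C.
size 1: {A}, {Q}; under {A} N still reaches {B,C,Q} ∋ C.
{A,Q}: N⊥C given {A,Q} in G with N→· removed — back-door holds.
P(C|do(N)) = Σ_{A,Q} P(C|N,A,Q)·P(A,Q).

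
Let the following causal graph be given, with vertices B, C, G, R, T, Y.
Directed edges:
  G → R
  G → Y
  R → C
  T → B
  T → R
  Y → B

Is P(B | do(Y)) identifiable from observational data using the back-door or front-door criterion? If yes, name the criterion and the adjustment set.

desc(Y)\{Y}={B}; candidates ⊆ {C,G,R,T}.
∅: Y⊥B given ∅ in G with Y→· removed — back-door holds.
P(B|do(Y)) = P(B|Y) — no adjustment needed.

P(B|do(Y)): backdoor, adjust for ∅.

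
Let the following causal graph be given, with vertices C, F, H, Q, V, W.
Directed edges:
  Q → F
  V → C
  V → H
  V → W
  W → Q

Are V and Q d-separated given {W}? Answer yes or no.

Bayes-Ball from V | {W} reaches {C,H}.
Q ∉ reach(V|{W}) ⇒ V ⊥ Q | {W}.

Yes — V ⊥ Q | {W}.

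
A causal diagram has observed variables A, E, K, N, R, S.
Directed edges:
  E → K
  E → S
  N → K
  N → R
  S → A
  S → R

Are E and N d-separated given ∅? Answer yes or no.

Bayes-Ball from E | ∅ reaches {A,K,R,S}.
N ∉ reach(E|∅) ⇒ E ⊥ N | ∅.

Yes — E ⊥ N | ∅.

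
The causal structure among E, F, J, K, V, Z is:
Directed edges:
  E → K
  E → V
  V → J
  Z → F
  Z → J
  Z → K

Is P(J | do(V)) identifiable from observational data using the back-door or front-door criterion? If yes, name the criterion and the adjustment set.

P(J|do(V)): backdoor, adjust for ∅.

desc(V)\{V}={J}; candidates ⊆ {E,F,K,Z}.
∅: V⊥J given ∅ in G with V→· removed — back-door holds.
P(J|do(V)) = P(J|V) — no adjustment needed.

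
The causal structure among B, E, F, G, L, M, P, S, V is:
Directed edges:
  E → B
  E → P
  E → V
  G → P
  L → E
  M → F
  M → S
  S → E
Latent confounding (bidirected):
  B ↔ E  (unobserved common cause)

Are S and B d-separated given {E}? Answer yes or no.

Bayes-Ball from S | {E} reaches {B,F,L,M}.
B ∈ reach(S|{E}) ⇒ S ⊥̸ B | {E}.

No — S and B are d-connected given {E}.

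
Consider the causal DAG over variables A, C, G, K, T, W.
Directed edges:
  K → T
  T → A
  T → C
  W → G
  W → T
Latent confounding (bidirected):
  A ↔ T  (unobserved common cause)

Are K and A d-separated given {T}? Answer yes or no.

No — K and A are d-connected given {T}.

Bayes-Ball from K | {T} reaches {A,G,W}.
A ∈ reach(K|{T}) ⇒ K ⊥̸ A | {T}.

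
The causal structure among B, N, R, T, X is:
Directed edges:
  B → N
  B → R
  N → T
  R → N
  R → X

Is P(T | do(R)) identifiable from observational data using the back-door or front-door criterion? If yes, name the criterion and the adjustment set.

P(T|do(R)): backdoor, adjust for {B}.

desc(R)\{R}={N,T,X}; candidates ⊆ {B}.
size 0: {}; under {} R still reaches {B,N,T} ∋ T.
{B}: R⊥T given {B} in G with R→· removed — back-door holds.
P(T|do(R)) = Σ_{B} P(T|R,B)·P(B).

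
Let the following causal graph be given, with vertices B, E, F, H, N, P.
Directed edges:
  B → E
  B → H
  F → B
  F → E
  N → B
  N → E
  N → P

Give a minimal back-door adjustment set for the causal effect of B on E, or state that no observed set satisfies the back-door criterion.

desc(B)\{B}={E,H}; candidates ⊆ {F,N,P}.
size 0: {}; under {} B still reaches {E,F,N,P} ∋ E.
size 1: {F}, {N}, {P}; under {F} B still reaches {E,N,P} ∋ E.
{F,N}: B⊥E given {F,N} in G with B→· removed — back-door holds.

B→E: minimal back-door set {F, N}.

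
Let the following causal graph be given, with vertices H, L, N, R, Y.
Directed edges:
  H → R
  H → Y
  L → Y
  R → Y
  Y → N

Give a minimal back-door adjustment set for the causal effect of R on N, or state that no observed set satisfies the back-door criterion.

R→N: minimal back-door set {H}.

desc(R)\{R}={N,Y}; candidates ⊆ {H,L}.
size 0: {}; under {} R still reaches {H,N,Y} ∋ N.
{H}: R⊥N given {H} in G with R→· removed — back-door holds.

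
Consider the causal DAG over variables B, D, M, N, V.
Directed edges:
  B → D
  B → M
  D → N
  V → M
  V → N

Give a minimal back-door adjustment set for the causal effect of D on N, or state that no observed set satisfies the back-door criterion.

desc(D)\{D}={N}; candidates ⊆ {B,M,V}.
∅: D⊥N given ∅ in G with D→· removed — back-door holds.

D→N: minimal back-door set ∅.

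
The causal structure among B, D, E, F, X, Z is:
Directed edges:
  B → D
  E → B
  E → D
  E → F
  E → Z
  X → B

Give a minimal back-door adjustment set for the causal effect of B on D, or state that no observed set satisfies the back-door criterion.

desc(B)\{B}={D}; candidates ⊆ {E,F,X,Z}.
size 0: {}; under {} B still reaches {D,E,F,X,Z} ∋ D.
{E}: B⊥D given {E} in G with B→· removed — back-door holds.

B→D: minimal back-door set {E}.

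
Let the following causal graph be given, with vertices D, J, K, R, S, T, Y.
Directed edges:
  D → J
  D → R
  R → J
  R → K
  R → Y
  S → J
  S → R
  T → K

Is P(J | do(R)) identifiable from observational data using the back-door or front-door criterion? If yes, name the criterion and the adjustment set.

desc(R)\{R}={J,K,Y}; candidates ⊆ {D,S,T}.
size 0: {}; under {} R still reaches {D,J,S} ∋ J.
size 1: {D}, {S}, {T}; under {D} R still reaches {J,S} ∋ J.
{D,S}: R⊥J given {D,S} in G with R→· removed — back-door holds.
P(J|do(R)) = Σ_{D,S} P(J|R,D,S)·P(D,S).

P(J|do(R)): backdoor, adjust for {D, S}.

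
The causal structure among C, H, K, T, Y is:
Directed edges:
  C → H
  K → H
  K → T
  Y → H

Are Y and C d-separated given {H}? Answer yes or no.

Bayes-Ball from Y | {H} reaches {C,K,T}.
C ∈ reach(Y|{H}) ⇒ Y ⊥̸ C | {H}.

No — Y and C are d-connected given {H}.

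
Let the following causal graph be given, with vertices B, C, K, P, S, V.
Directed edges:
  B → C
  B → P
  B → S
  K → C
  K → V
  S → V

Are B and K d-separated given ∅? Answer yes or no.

Bayes-Ball from B | ∅ reaches {C,P,S,V}.
K ∉ reach(B|∅) ⇒ B ⊥ K | ∅.

Yes — B ⊥ K | ∅.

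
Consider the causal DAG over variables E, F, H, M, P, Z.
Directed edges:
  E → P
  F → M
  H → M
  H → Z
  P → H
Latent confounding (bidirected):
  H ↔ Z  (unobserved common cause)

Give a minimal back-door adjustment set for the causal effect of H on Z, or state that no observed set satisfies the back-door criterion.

desc(H)\{H}={M,Z}; candidates ⊆ {E,F,P}.
H↔Z: latent back-door arc(s) into H.
size 0: {}; under {} H still reaches {E,P,Z} ∋ Z.
size 1: {E}, {F}, {P}; under {E} H still reaches {P,Z} ∋ Z.
size 2: {E,F}, {E,P}, {F,P}; under {E,F} H still reaches {P,Z} ∋ Z.
H↔Z cannot be blocked by any observed set — no back-door set.

H→Z: no observed back-door set.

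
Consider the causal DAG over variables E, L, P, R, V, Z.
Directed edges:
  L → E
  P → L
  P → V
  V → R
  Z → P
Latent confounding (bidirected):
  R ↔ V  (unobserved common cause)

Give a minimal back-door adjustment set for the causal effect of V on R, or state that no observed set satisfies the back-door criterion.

V→R: no observed back-door set.

desc(V)\{V}={R}; candidates ⊆ {E,L,P,Z}.
V↔R: latent back-door arc(s) into V.
size 0: {}; under {} V still reaches {E,L,P,R,Z} ∋ R.
size 1: {E}, {L}, {P} …(+1); under {E} V still reaches {L,P,R,Z} ∋ R.
size 2: {E,L}, {E,P}, {E,Z} …(+3); under {E,L} V still reaches {P,R,Z} ∋ R.
V↔R cannot be blocked by any observed set — no back-door set.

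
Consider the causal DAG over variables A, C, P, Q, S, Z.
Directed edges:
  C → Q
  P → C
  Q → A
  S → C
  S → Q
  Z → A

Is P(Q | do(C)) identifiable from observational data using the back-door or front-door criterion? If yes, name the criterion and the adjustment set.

desc(C)\{C}={A,Q}; candidates ⊆ {P,S,Z}.
size 0: {}; under {} C still reaches {A,P,Q,S} ∋ Q.
{S}: C⊥Q given {S} in G with C→· removed — back-door holds.
P(Q|do(C)) = Σ_{S} P(Q|C,S)·P(S).

P(Q|do(C)): backdoor, adjust for {S}.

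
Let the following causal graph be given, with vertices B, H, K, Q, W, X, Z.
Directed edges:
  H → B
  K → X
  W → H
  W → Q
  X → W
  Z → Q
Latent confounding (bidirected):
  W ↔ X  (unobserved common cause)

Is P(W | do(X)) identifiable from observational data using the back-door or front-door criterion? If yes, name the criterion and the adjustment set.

desc(X)\{X}={B,H,Q,W}; candidates ⊆ {K,Z}.
X↔W: latent back-door arc(s) into X.
size 0: {}; under {} X still reaches {B,H,K,Q,W} ∋ W.
size 1: {K}, {Z}; under {K} X still reaches {B,H,Q,W} ∋ W.
size 2: {K,Z}; under {K,Z} X still reaches {B,H,Q,W} ∋ W.
X↔W cannot be blocked by any observed set — no back-door set.
No mediator lies on a directed X→…→W path.
Neither criterion identifies P(W|do(X)) in this graph.

P(W|do(X)): not identifiable (no BD/FD set).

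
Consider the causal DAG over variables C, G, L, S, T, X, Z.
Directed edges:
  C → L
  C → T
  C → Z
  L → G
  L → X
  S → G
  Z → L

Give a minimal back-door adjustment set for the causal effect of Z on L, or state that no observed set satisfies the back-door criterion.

desc(Z)\{Z}={G,L,X}; candidates ⊆ {C,S,T}.
size 0: {}; under {} Z still reaches {C,G,L,T,X} ∋ L.
{C}: Z⊥L given {C} in G with Z→· removed — back-door holds.

Z→L: minimal back-door set {C}.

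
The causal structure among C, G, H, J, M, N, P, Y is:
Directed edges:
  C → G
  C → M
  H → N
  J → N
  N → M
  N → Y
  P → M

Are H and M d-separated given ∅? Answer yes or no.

No — H and M are d-connected given ∅.

Bayes-Ball from H | ∅ reaches {M,N,Y}.
M ∈ reach(H|∅) ⇒ H ⊥̸ M | ∅.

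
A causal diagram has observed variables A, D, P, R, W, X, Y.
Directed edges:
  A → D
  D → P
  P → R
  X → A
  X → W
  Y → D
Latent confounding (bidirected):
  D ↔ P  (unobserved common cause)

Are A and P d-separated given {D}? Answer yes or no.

Bayes-Ball from A | {D} reaches {P,R,W,X,Y}.
P ∈ reach(A|{D}) ⇒ A ⊥̸ P | {D}.

No — A and P are d-connected given {D}.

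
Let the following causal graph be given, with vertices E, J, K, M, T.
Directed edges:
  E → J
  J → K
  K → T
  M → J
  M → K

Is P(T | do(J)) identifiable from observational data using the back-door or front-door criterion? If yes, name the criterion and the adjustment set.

desc(J)\{J}={K,T}; candidates ⊆ {E,M}.
size 0: {}; under {} J still reaches {E,K,M,T} ∋ T.
{M}: J⊥T given {M} in G with J→· removed — back-door holds.
P(T|do(J)) = Σ_{M} P(T|J,M)·P(M).

P(T|do(J)): backdoor, adjust for {M}.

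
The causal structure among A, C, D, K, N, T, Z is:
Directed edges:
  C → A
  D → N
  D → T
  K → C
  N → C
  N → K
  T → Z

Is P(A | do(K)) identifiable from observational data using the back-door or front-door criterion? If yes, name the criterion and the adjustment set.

P(A|do(K)): backdoor, adjust for {N}.

desc(K)\{K}={A,C}; candidates ⊆ {D,N,T,Z}.
size 0: {}; under {} K still reaches {A,C,D,N,T,Z} ∋ A.
{N}: K⊥A given {N} in G with K→· removed — back-door holds.
P(A|do(K)) = Σ_{N} P(A|K,N)·P(N).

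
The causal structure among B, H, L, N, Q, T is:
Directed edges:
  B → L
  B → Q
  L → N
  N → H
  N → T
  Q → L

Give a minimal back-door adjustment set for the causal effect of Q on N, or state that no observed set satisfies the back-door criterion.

Q→N: minimal back-door set {B}.

desc(Q)\{Q}={H,L,N,T}; candidates ⊆ {B}.
size 0: {}; under {} Q still reaches {B,H,L,N,T} ∋ N.
{B}: Q⊥N given {B} in G with Q→· removed — back-door holds.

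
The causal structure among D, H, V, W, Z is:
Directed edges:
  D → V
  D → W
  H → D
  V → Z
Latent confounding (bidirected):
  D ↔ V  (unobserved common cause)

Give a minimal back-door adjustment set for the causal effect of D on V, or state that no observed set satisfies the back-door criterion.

desc(D)\{D}={V,W,Z}; candidates ⊆ {H}.
D↔V: latent back-door arc(s) into D.
size 0: {}; under {} D still reaches {H,V,Z} ∋ V.
size 1: {H}; under {H} D still reaches {V,Z} ∋ V.
D↔V cannot be blocked by any observed set — no back-door set.

D→V: no observed back-door set.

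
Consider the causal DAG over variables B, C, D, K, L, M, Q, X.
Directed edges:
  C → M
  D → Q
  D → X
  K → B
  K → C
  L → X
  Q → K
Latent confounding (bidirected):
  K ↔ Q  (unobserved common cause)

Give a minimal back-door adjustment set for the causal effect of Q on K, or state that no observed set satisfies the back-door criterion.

Q→K: no observed back-door set.

desc(Q)\{Q}={B,C,K,M}; candidates ⊆ {D,L,X}.
Q↔K: latent back-door arc(s) into Q.
size 0: {}; under {} Q still reaches {B,C,D,K,M,X} ∋ K.
size 1: {D}, {L}, {X}; under {D} Q still reaches {B,C,K,M} ∋ K.
size 2: {D,L}, {D,X}, {L,X}; under {D,L} Q still reaches {B,C,K,M} ∋ K.
Q↔K cannot be blocked by any observed set — no back-door set.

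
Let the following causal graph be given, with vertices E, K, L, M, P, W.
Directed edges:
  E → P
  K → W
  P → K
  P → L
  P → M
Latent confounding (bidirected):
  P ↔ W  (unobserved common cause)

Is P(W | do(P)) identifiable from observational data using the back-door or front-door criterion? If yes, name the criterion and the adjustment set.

P(W|do(P)): frontdoor, adjust for {K}.

desc(P)\{P}={K,L,M,W}; candidates ⊆ {E}.
P↔W: latent back-door arc(s) into P.
size 0: {}; under {} P still reaches {E,W} ∋ W.
size 1: {E}; under {E} P still reaches {W} ∋ W.
P↔W cannot be blocked by any observed set — no back-door set.
{K}: (i) intercepts every directed P→W path; (ii) no back-door P→{K}; (iii) {P} blocks every back-door {K}→W. Front-door holds.
P(W|do(P)) = Σ_{K} P(K|P) Σ_{P'} P(W|K,P')P(P').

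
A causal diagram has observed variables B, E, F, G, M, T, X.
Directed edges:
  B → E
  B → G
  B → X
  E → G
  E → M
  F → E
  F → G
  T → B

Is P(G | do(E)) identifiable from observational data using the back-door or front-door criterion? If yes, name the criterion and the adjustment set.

desc(E)\{E}={G,M}; candidates ⊆ {B,F,T,X}.
size 0: {}; under {} E still reaches {B,F,G,T,X} ∋ G.
size 1: {B}, {F}, {T} …(+1); under {B} E still reaches {F,G} ∋ G.
{B,F}: E⊥G given {B,F} in G with E→· removed — back-door holds.
P(G|do(E)) = Σ_{B,F} P(G|E,B,F)·P(B,F).

P(G|do(E)): backdoor, adjust for {B, F}.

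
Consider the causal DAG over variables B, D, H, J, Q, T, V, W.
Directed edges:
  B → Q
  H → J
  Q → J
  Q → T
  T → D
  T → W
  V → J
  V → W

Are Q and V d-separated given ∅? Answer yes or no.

Yes — Q ⊥ V | ∅.

Bayes-Ball from Q | ∅ reaches {B,D,J,T,W}.
V ∉ reach(Q|∅) ⇒ Q ⊥ V | ∅.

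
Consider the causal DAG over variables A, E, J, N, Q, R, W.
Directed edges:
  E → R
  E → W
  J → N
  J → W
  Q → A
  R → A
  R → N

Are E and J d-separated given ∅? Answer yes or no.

Yes — E ⊥ J | ∅.

Bayes-Ball from E | ∅ reaches {A,N,R,W}.
J ∉ reach(E|∅) ⇒ E ⊥ J | ∅.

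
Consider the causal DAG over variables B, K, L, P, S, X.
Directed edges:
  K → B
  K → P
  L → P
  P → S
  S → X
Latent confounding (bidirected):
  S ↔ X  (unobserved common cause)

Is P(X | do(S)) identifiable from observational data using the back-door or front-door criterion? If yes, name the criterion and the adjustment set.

P(X|do(S)): not identifiable (no BD/FD set).

desc(S)\{S}={X}; candidates ⊆ {B,K,L,P}.
S↔X: latent back-door arc(s) into S.
size 0: {}; under {} S still reaches {B,K,L,P,X} ∋ X.
size 1: {B}, {K}, {L} …(+1); under {B} S still reaches {K,L,P,X} ∋ X.
size 2: {B,K}, {B,L}, {B,P} …(+3); under {B,K} S still reaches {L,P,X} ∋ X.
S↔X cannot be blocked by any observed set — no back-door set.
No mediator lies on a directed S→…→X path.
Neither criterion identifies P(X|do(S)) in this graph.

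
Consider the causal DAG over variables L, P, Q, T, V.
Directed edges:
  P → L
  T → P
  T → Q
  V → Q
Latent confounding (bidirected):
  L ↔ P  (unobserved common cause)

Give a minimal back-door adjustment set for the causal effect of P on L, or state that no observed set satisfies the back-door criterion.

P→L: no observed back-door set.

desc(P)\{P}={L}; candidates ⊆ {Q,T,V}.
P↔L: latent back-door arc(s) into P.
size 0: {}; under {} P still reaches {L,Q,T} ∋ L.
size 1: {Q}, {T}, {V}; under {Q} P still reaches {L,T,V} ∋ L.
size 2: {Q,T}, {Q,V}, {T,V}; under {Q,T} P still reaches {L} ∋ L.
P↔L cannot be blocked by any observed set — no back-door set.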